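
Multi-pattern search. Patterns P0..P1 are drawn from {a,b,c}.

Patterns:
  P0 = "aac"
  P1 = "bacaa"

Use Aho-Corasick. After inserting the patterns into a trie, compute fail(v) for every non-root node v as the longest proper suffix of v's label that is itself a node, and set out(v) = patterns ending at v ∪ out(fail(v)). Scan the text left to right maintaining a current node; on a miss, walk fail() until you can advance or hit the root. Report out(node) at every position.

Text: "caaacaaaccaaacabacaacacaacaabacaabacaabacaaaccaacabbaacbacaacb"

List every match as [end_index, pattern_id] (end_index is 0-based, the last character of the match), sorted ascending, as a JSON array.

Build automaton:
Trie nodes:
  0='ε' goto a→1 b→4
  1='a' goto a→2
  2='aa' goto c→3
  3='aac' goto ·  ←P0
  4='b' goto a→5
  5='ba' goto c→6
  6='bac' goto a→7
  7='baca' goto a→8
  8='bacaa' goto ·  ←P1

BFS fail/out derivation:
  n1('a'): parent n0 fail=0; on 'a' 0 → fail=0;  out ∅∪∅=∅
  n4('b'): parent n0 fail=0; on 'b' 0 → fail=0;  out ∅∪∅=∅
  n2('aa'): parent n1 fail=0; on 'a' 0 → fail=1;  out ∅∪∅=∅
  n5('ba'): parent n4 fail=0; on 'a' 0 → fail=1;  out ∅∪∅=∅
  n3('aac'): parent n2 fail=1; on 'c' 1→0 → fail=0;  out {0}∪∅={0}
  n6('bac'): parent n5 fail=1; on 'c' 1→0 → fail=0;  out ∅∪∅=∅
  n7('baca'): parent n6 fail=0; on 'a' 0 → fail=1;  out ∅∪∅=∅
  n8('bacaa'): parent n7 fail=1; on 'a' 1 → fail=2;  out {1}∪∅={1}

Scan:
i=0 'c': node 0→0
i=1 'a': node 0→1
i=2 'a': node 1→2
i=3 'a': node 2→2 ·f
i=4 'c': node 2→3  emit P0@[2:4]
i=5 'a': node 3→1 ·f
i=6 'a': node 1→2
i=7 'a': node 2→2 ·f
i=8 'c': node 2→3  emit P0@[6:8]
i=9 'c': node 3→0 ·f
i=10 'a': node 0→1
i=11 'a': node 1→2
i=12 'a': node 2→2 ·f
i=13 'c': node 2→3  emit P0@[11:13]
i=14 'a': node 3→1 ·f
i=15 'b': node 1→4 ·f
i=16 'a': node 4→5
i=17 'c': node 5→6
i=18 'a': node 6→7
i=19 'a': node 7→8  emit P1@[15:19]
i=20 'c': node 8→3 ·f  emit P0@[18:20]
i=21 'a': node 3→1 ·f
i=22 'c': node 1→0 ·f
i=23 'a': node 0→1
i=24 'a': node 1→2
i=25 'c': node 2→3  emit P0@[23:25]
i=26 'a': node 3→1 ·f
i=27 'a': node 1→2
i=28 'b': node 2→4 ·f
i=29 'a': node 4→5
i=30 'c': node 5→6
i=31 'a': node 6→7
i=32 'a': node 7→8  emit P1@[28:32]
i=33 'b': node 8→4 ·f
i=34 'a': node 4→5
i=35 'c': node 5→6
i=36 'a': node 6→7
i=37 'a': node 7→8  emit P1@[33:37]
i=38 'b': node 8→4 ·f
i=39 'a': node 4→5
i=40 'c': node 5→6
i=41 'a': node 6→7
i=42 'a': node 7→8  emit P1@[38:42]
i=43 'a': node 8→2 ·f
i=44 'c': node 2→3  emit P0@[42:44]
i=45 'c': node 3→0 ·f
i=46 'a': node 0→1
i=47 'a': node 1→2
i=48 'c': node 2→3  emit P0@[46:48]
i=49 'a': node 3→1 ·f
i=50 'b': node 1→4 ·f
i=51 'b': node 4→4 ·f
i=52 'a': node 4→5
i=53 'a': node 5→2 ·f
i=54 'c': node 2→3  emit P0@[52:54]
i=55 'b': node 3→4 ·f
i=56 'a': node 4→5
i=57 'c': node 5→6
i=58 'a': node 6→7
i=59 'a': node 7→8  emit P1@[55:59]
i=60 'c': node 8→3 ·f  emit P0@[58:60]
i=61 'b': node 3→4 ·f

Result: [[4,0],[8,0],[13,0],[19,1],[20,0],[25,0],[32,1],[37,1],[42,1],[44,0],[48,0],[54,0],[59,1],[60,0]]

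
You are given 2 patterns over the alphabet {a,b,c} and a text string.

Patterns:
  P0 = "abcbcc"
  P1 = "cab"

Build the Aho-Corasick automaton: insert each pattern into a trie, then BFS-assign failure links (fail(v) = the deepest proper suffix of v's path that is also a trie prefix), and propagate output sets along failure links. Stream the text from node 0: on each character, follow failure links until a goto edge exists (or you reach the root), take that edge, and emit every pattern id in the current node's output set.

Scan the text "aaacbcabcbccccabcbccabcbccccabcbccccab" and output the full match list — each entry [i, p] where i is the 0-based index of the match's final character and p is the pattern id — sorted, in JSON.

Build automaton:
Trie (insert patterns):
  0='ε' goto a→1 c→7
  1='a' goto b→2
  2='ab' goto c→3
  3='abc' goto b→4
  4='abcb' goto c→5
  5='abcbc' goto c→6
  6='abcbcc' goto ·  ←P0
  7='c' goto a→8
  8='ca' goto b→9
  9='cab' goto ·  ←P1

BFS fail/out derivation:
  n1('a'): parent n0 fail=0; on 'a' 0 → fail=0;  out ∅∪∅=∅
  n7('c'): parent n0 fail=0; on 'c' 0 → fail=0;  out ∅∪∅=∅
  n2('ab'): parent n1 fail=0; on 'b' 0 → fail=0;  out ∅∪∅=∅
  n8('ca'): parent n7 fail=0; on 'a' 0 → fail=1;  out ∅∪∅=∅
  n3('abc'): parent n2 fail=0; on 'c' 0 → fail=7;  out ∅∪∅=∅
  n9('cab'): parent n8 fail=1; on 'b' 1 → fail=2;  out {1}∪∅={1}
  n4('abcb'): parent n3 fail=7; on 'b' 7→0 → fail=0;  out ∅∪∅=∅
  n5('abcbc'): parent n4 fail=0; on 'c' 0 → fail=7;  out ∅∪∅=∅
  n6('abcbcc'): parent n5 fail=7; on 'c' 7→0 → fail=7;  out {0}∪∅={0}

Text stream:
i=0 'a': node 0→1
i=1 'a': node 1→1 ·f
i=2 'a': node 1→1 ·f
i=3 'c': node 1→7 ·f
i=4 'b': node 7→0 ·f
i=5 'c': node 0→7
i=6 'a': node 7→8
i=7 'b': node 8→9  ** P1@[5:7]
i=8 'c': node 9→3 ·f
i=9 'b': node 3→4
i=10 'c': node 4→5
i=11 'c': node 5→6  ** P0@[6:11]
i=12 'c': node 6→7 ·f
i=13 'c': node 7→7 ·f
i=14 'a': node 7→8
i=15 'b': node 8→9  ** P1@[13:15]
i=16 'c': node 9→3 ·f
i=17 'b': node 3→4
i=18 'c': node 4→5
i=19 'c': node 5→6  ** P0@[14:19]
i=20 'a': node 6→8 ·f
i=21 'b': node 8→9  ** P1@[19:21]
i=22 'c': node 9→3 ·f
i=23 'b': node 3→4
i=24 'c': node 4→5
i=25 'c': node 5→6  ** P0@[20:25]
i=26 'c': node 6→7 ·f
i=27 'c': node 7→7 ·f
i=28 'a': node 7→8
i=29 'b': node 8→9  ** P1@[27:29]
i=30 'c': node 9→3 ·f
i=31 'b': node 3→4
i=32 'c': node 4→5
i=33 'c': node 5→6  ** P0@[28:33]
i=34 'c': node 6→7 ·f
i=35 'c': node 7→7 ·f
i=36 'a': node 7→8
i=37 'b': node 8→9  ** P1@[35:37]

Matches: [[7,1],[11,0],[15,1],[19,0],[21,1],[25,0],[29,1],[33,0],[37,1]]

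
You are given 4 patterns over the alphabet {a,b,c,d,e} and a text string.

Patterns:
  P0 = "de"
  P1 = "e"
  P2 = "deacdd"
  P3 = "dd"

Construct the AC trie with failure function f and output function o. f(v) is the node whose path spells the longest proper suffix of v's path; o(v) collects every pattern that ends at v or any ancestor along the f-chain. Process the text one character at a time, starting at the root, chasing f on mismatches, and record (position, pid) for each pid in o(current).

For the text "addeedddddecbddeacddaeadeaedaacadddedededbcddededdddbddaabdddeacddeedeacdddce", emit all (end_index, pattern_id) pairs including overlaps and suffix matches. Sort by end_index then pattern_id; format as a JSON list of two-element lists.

Build automaton:
Trie (insert patterns):
  0='ε' goto d→1 e→3
  1='d' goto d→8 e→2
  2='de' goto a→4  [P0 ends]
  3='e' goto ·  [P1 ends]
  4='dea' goto c→5
  5='deac' goto d→6
  6='deacd' goto d→7
  7='deacdd' goto ·  [P2 ends]
  8='dd' goto ·  [P3 ends]

Failure links (BFS by depth):
  fail(1) 'd': from fail(0)=0 chase 'd': 0 ⇒ 0;  out=∅∪out(0)=∅
  fail(3) 'e': from fail(0)=0 chase 'e': 0 ⇒ 0;  out={1}∪out(0)={1}
  fail(2) 'de': from fail(1)=0 chase 'e': 0 ⇒ 3;  out={0}∪out(3)={0,1}
  fail(8) 'dd': from fail(1)=0 chase 'd': 0 ⇒ 1;  out={3}∪out(1)={3}
  fail(4) 'dea': from fail(2)=3 chase 'a': 3→0 ⇒ 0;  out=∅∪out(0)=∅
  fail(5) 'deac': from fail(4)=0 chase 'c': 0 ⇒ 0;  out=∅∪out(0)=∅
  fail(6) 'deacd': from fail(5)=0 chase 'd': 0 ⇒ 1;  out=∅∪out(1)=∅
  fail(7) 'deacdd': from fail(6)=1 chase 'd': 1 ⇒ 8;  out={2}∪out(8)={2,3}

Scan:
i=0 'a': node 0→0
i=1 'd': node 0→1
i=2 'd': node 1→8  ** P3@[1:2]
i=3 'e': node 8→2 (fail-walked)  ** P0@[2:3],P1@[3:3]
i=4 'e': node 2→3 (fail-walked)  ** P1@[4:4]
i=5 'd': node 3→1 (fail-walked)
i=6 'd': node 1→8  ** P3@[5:6]
i=7 'd': node 8→8 (fail-walked)  ** P3@[6:7]
i=8 'd': node 8→8 (fail-walked)  ** P3@[7:8]
i=9 'd': node 8→8 (fail-walked)  ** P3@[8:9]
i=10 'e': node 8→2 (fail-walked)  ** P0@[9:10],P1@[10:10]
i=11 'c': node 2→0 (fail-walked)
i=12 'b': node 0→0
i=13 'd': node 0→1
i=14 'd': node 1→8  ** P3@[13:14]
i=15 'e': node 8→2 (fail-walked)  ** P0@[14:15],P1@[15:15]
i=16 'a': node 2→4
i=17 'c': node 4→5
i=18 'd': node 5→6
i=19 'd': node 6→7  ** P2@[14:19],P3@[18:19]
i=20 'a': node 7→0 (fail-walked)
i=21 'e': node 0→3  ** P1@[21:21]
i=22 'a': node 3→0 (fail-walked)
i=23 'd': node 0→1
i=24 'e': node 1→2  ** P0@[23:24],P1@[24:24]
i=25 'a': node 2→4
i=26 'e': node 4→3 (fail-walked)  ** P1@[26:26]
i=27 'd': node 3→1 (fail-walked)
i=28 'a': node 1→0 (fail-walked)
i=29 'a': node 0→0
i=30 'c': node 0→0
i=31 'a': node 0→0
i=32 'd': node 0→1
i=33 'd': node 1→8  ** P3@[32:33]
i=34 'd': node 8→8 (fail-walked)  ** P3@[33:34]
i=35 'e': node 8→2 (fail-walked)  ** P0@[34:35],P1@[35:35]
i=36 'd': node 2→1 (fail-walked)
i=37 'e': node 1→2  ** P0@[36:37],P1@[37:37]
i=38 'd': node 2→1 (fail-walked)
i=39 'e': node 1→2  ** P0@[38:39],P1@[39:39]
i=40 'd': node 2→1 (fail-walked)
i=41 'b': node 1→0 (fail-walked)
i=42 'c': node 0→0
i=43 'd': node 0→1
i=44 'd': node 1→8  ** P3@[43:44]
i=45 'e': node 8→2 (fail-walked)  ** P0@[44:45],P1@[45:45]
i=46 'd': node 2→1 (fail-walked)
i=47 'e': node 1→2  ** P0@[46:47],P1@[47:47]
i=48 'd': node 2→1 (fail-walked)
i=49 'd': node 1→8  ** P3@[48:49]
i=50 'd': node 8→8 (fail-walked)  ** P3@[49:50]
i=51 'd': node 8→8 (fail-walked)  ** P3@[50:51]
i=52 'b': node 8→0 (fail-walked)
i=53 'd': node 0→1
i=54 'd': node 1→8  ** P3@[53:54]
i=55 'a': node 8→0 (fail-walked)
i=56 'a': node 0→0
i=57 'b': node 0→0
i=58 'd': node 0→1
i=59 'd': node 1→8  ** P3@[58:59]
i=60 'd': node 8→8 (fail-walked)  ** P3@[59:60]
i=61 'e': node 8→2 (fail-walked)  ** P0@[60:61],P1@[61:61]
i=62 'a': node 2→4
i=63 'c': node 4→5
i=64 'd': node 5→6
i=65 'd': node 6→7  ** P2@[60:65],P3@[64:65]
i=66 'e': node 7→2 (fail-walked)  ** P0@[65:66],P1@[66:66]
i=67 'e': node 2→3 (fail-walked)  ** P1@[67:67]
i=68 'd': node 3→1 (fail-walked)
i=69 'e': node 1→2  ** P0@[68:69],P1@[69:69]
i=70 'a': node 2→4
i=71 'c': node 4→5
i=72 'd': node 5→6
i=73 'd': node 6→7  ** P2@[68:73],P3@[72:73]
i=74 'd': node 7→8 (fail-walked)  ** P3@[73:74]
i=75 'c': node 8→0 (fail-walked)
i=76 'e': node 0→3  ** P1@[76:76]

All matches (sorted): [[2,3],[3,0],[3,1],[4,1],[6,3],[7,3],[8,3],[9,3],[10,0],[10,1],[14,3],[15,0],[15,1],[19,2],[19,3],[21,1],[24,0],[24,1],[26,1],[33,3],[34,3],[35,0],[35,1],[37,0],[37,1],[39,0],[39,1],[44,3],[45,0],[45,1],[47,0],[47,1],[49,3],[50,3],[51,3],[54,3],[59,3],[60,3],[61,0],[61,1],[65,2],[65,3],[66,0],[66,1],[67,1],[69,0],[69,1],[73,2],[73,3],[74,3],[76,1]]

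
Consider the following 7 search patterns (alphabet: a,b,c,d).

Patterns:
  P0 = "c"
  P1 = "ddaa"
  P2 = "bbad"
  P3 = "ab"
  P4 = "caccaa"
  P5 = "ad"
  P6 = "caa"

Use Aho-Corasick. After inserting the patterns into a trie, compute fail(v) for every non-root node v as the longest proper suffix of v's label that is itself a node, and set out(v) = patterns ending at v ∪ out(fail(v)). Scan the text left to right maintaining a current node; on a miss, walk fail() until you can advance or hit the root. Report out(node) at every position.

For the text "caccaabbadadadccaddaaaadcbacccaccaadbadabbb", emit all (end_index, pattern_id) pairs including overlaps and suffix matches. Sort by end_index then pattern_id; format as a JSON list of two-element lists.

Build:
Trie (insert patterns):
  n0 'ε': a→10 b→6 c→1 d→2
  n1 'c': a→12  [P0 ends]
  n2 'd': d→3
  n3 'dd': a→4
  n4 'dda': a→5
  n5 'ddaa': ·  [P1 ends]
  n6 'b': b→7
  n7 'bb': a→8
  n8 'bba': d→9
  n9 'bbad': ·  [P2 ends]
  n10 'a': b→11 d→17
  n11 'ab': ·  [P3 ends]
  n12 'ca': a→18 c→13
  n13 'cac': c→14
  n14 'cacc': a→15
  n15 'cacca': a→16
  n16 'caccaa': ·  [P4 ends]
  n17 'ad': ·  [P5 ends]
  n18 'caa': ·  [P6 ends]

Failure links (BFS by depth):
  fail(1) 'c': from fail(0)=0 chase 'c': 0 ⇒ 0;  out={0}∪out(0)={0}
  fail(2) 'd': from fail(0)=0 chase 'd': 0 ⇒ 0;  out=∅∪out(0)=∅
  fail(6) 'b': from fail(0)=0 chase 'b': 0 ⇒ 0;  out=∅∪out(0)=∅
  fail(10) 'a': from fail(0)=0 chase 'a': 0 ⇒ 0;  out=∅∪out(0)=∅
  fail(3) 'dd': from fail(2)=0 chase 'd': 0 ⇒ 2;  out=∅∪out(2)=∅
  fail(7) 'bb': from fail(6)=0 chase 'b': 0 ⇒ 6;  out=∅∪out(6)=∅
  fail(11) 'ab': from fail(10)=0 chase 'b': 0 ⇒ 6;  out={3}∪out(6)={3}
  fail(12) 'ca': from fail(1)=0 chase 'a': 0 ⇒ 10;  out=∅∪out(10)=∅
  fail(17) 'ad': from fail(10)=0 chase 'd': 0 ⇒ 2;  out={5}∪out(2)={5}
  fail(4) 'dda': from fail(3)=2 chase 'a': 2→0 ⇒ 10;  out=∅∪out(10)=∅
  fail(8) 'bba': from fail(7)=6 chase 'a': 6→0 ⇒ 10;  out=∅∪out(10)=∅
  fail(13) 'cac': from fail(12)=10 chase 'c': 10→0 ⇒ 1;  out=∅∪out(1)={0}
  fail(18) 'caa': from fail(12)=10 chase 'a': 10→0 ⇒ 10;  out={6}∪out(10)={6}
  fail(5) 'ddaa': from fail(4)=10 chase 'a': 10→0 ⇒ 10;  out={1}∪out(10)={1}
  fail(9) 'bbad': from fail(8)=10 chase 'd': 10 ⇒ 17;  out={2}∪out(17)={2,5}
  fail(14) 'cacc': from fail(13)=1 chase 'c': 1→0 ⇒ 1;  out=∅∪out(1)={0}
  fail(15) 'cacca': from fail(14)=1 chase 'a': 1 ⇒ 12;  out=∅∪out(12)=∅
  fail(16) 'caccaa': from fail(15)=12 chase 'a': 12 ⇒ 18;  out={4}∪out(18)={4,6}

Text stream:
i=0 'c': node 0→1  → match P0@[0:0]
i=1 'a': node 1→12
i=2 'c': node 12→13  → match P0@[2:2]
i=3 'c': node 13→14  → match P0@[3:3]
i=4 'a': node 14→15
i=5 'a': node 15→16  → match P4@[0:5],P6@[3:5]
i=6 'b': node 16→11 (via fail)  → match P3@[5:6]
i=7 'b': node 11→7 (via fail)
i=8 'a': node 7→8
i=9 'd': node 8→9  → match P2@[6:9],P5@[8:9]
i=10 'a': node 9→10 (via fail)
i=11 'd': node 10→17  → match P5@[10:11]
i=12 'a': node 17→10 (via fail)
i=13 'd': node 10→17  → match P5@[12:13]
i=14 'c': node 17→1 (via fail)  → match P0@[14:14]
i=15 'c': node 1→1 (via fail)  → match P0@[15:15]
i=16 'a': node 1→12
i=17 'd': node 12→17 (via fail)  → match P5@[16:17]
i=18 'd': node 17→3 (via fail)
i=19 'a': node 3→4
i=20 'a': node 4→5  → match P1@[17:20]
i=21 'a': node 5→10 (via fail)
i=22 'a': node 10→10 (via fail)
i=23 'd': node 10→17  → match P5@[22:23]
i=24 'c': node 17→1 (via fail)  → match P0@[24:24]
i=25 'b': node 1→6 (via fail)
i=26 'a': node 6→10 (via fail)
i=27 'c': node 10→1 (via fail)  → match P0@[27:27]
i=28 'c': node 1→1 (via fail)  → match P0@[28:28]
i=29 'c': node 1→1 (via fail)  → match P0@[29:29]
i=30 'a': node 1→12
i=31 'c': node 12→13  → match P0@[31:31]
i=32 'c': node 13→14  → match P0@[32:32]
i=33 'a': node 14→15
i=34 'a': node 15→16  → match P4@[29:34],P6@[32:34]
i=35 'd': node 16→17 (via fail)  → match P5@[34:35]
i=36 'b': node 17→6 (via fail)
i=37 'a': node 6→10 (via fail)
i=38 'd': node 10→17  → match P5@[37:38]
i=39 'a': node 17→10 (via fail)
i=40 'b': node 10→11  → match P3@[39:40]
i=41 'b': node 11→7 (via fail)
i=42 'b': node 7→7 (via fail)

All matches (sorted): [[0,0],[2,0],[3,0],[5,4],[5,6],[6,3],[9,2],[9,5],[11,5],[13,5],[14,0],[15,0],[17,5],[20,1],[23,5],[24,0],[27,0],[28,0],[29,0],[31,0],[32,0],[34,4],[34,6],[35,5],[38,5],[40,3]]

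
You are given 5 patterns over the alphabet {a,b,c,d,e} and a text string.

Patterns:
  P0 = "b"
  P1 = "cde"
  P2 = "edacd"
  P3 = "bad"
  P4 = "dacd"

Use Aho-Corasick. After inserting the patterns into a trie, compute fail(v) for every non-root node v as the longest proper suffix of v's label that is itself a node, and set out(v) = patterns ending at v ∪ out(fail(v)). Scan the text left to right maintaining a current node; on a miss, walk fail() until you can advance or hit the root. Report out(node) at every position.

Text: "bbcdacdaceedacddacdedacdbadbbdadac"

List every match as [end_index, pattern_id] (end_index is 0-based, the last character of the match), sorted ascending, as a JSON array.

Construct AC machine:
Trie (insert patterns):
  0='ε' goto b→1 c→2 d→12 e→5
  1='b' goto a→10  ←P0
  2='c' goto d→3
  3='cd' goto e→4
  4='cde' goto ·  ←P1
  5='e' goto d→6
  6='ed' goto a→7
  7='eda' goto c→8
  8='edac' goto d→9
  9='edacd' goto ·  ←P2
  10='ba' goto d→11
  11='bad' goto ·  ←P3
  12='d' goto a→13
  13='da' goto c→14
  14='dac' goto d→15
  15='dacd' goto ·  ←P4

Failure links (BFS by depth):
  n1('b'): parent n0 fail=0; on 'b' 0 → fail=0;  out {0}∪∅={0}
  n2('c'): parent n0 fail=0; on 'c' 0 → fail=0;  out ∅∪∅=∅
  n5('e'): parent n0 fail=0; on 'e' 0 → fail=0;  out ∅∪∅=∅
  n12('d'): parent n0 fail=0; on 'd' 0 → fail=0;  out ∅∪∅=∅
  n3('cd'): parent n2 fail=0; on 'd' 0 → fail=12;  out ∅∪∅=∅
  n6('ed'): parent n5 fail=0; on 'd' 0 → fail=12;  out ∅∪∅=∅
  n10('ba'): parent n1 fail=0; on 'a' 0 → fail=0;  out ∅∪∅=∅
  n13('da'): parent n12 fail=0; on 'a' 0 → fail=0;  out ∅∪∅=∅
  n4('cde'): parent n3 fail=12; on 'e' 12→0 → fail=5;  out {1}∪∅={1}
  n7('eda'): parent n6 fail=12; on 'a' 12 → fail=13;  out ∅∪∅=∅
  n11('bad'): parent n10 fail=0; on 'd' 0 → fail=12;  out {3}∪∅={3}
  n14('dac'): parent n13 fail=0; on 'c' 0 → fail=2;  out ∅∪∅=∅
  n8('edac'): parent n7 fail=13; on 'c' 13 → fail=14;  out ∅∪∅=∅
  n15('dacd'): parent n14 fail=2; on 'd' 2 → fail=3;  out {4}∪∅={4}
  n9('edacd'): parent n8 fail=14; on 'd' 14 → fail=15;  out {2}∪{4}={2,4}

Text stream:
i=0 'b': node 0→1  emit P0@[0:0]
i=1 'b': node 1→1 (via fail)  emit P0@[1:1]
i=2 'c': node 1→2 (via fail)
i=3 'd': node 2→3
i=4 'a': node 3→13 (via fail)
i=5 'c': node 13→14
i=6 'd': node 14→15  emit P4@[3:6]
i=7 'a': node 15→13 (via fail)
i=8 'c': node 13→14
i=9 'e': node 14→5 (via fail)
i=10 'e': node 5→5 (via fail)
i=11 'd': node 5→6
i=12 'a': node 6→7
i=13 'c': node 7→8
i=14 'd': node 8→9  emit P2@[10:14],P4@[11:14]
i=15 'd': node 9→12 (via fail)
i=16 'a': node 12→13
i=17 'c': node 13→14
i=18 'd': node 14→15  emit P4@[15:18]
i=19 'e': node 15→4 (via fail)  emit P1@[17:19]
i=20 'd': node 4→6 (via fail)
i=21 'a': node 6→7
i=22 'c': node 7→8
i=23 'd': node 8→9  emit P2@[19:23],P4@[20:23]
i=24 'b': node 9→1 (via fail)  emit P0@[24:24]
i=25 'a': node 1→10
i=26 'd': node 10→11  emit P3@[24:26]
i=27 'b': node 11→1 (via fail)  emit P0@[27:27]
i=28 'b': node 1→1 (via fail)  emit P0@[28:28]
i=29 'd': node 1→12 (via fail)
i=30 'a': node 12→13
i=31 'd': node 13→12 (via fail)
i=32 'a': node 12→13
i=33 'c': node 13→14

Matches: [[0,0],[1,0],[6,4],[14,2],[14,4],[18,4],[19,1],[23,2],[23,4],[24,0],[26,3],[27,0],[28,0]]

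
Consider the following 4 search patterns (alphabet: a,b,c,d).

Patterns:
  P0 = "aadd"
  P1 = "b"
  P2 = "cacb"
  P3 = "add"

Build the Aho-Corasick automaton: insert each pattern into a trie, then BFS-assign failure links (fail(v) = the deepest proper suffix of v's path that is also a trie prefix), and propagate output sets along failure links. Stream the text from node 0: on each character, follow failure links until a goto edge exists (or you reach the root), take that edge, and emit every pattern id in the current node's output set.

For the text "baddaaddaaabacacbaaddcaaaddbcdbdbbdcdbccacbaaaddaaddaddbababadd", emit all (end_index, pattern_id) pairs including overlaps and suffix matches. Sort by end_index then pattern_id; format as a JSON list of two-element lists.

Build:
Trie nodes:
  n0 'ε': a→1 b→5 c→6
  n1 'a': a→2 d→10
  n2 'aa': d→3
  n3 'aad': d→4
  n4 'aadd': ·  [P0 ends]
  n5 'b': ·  [P1 ends]
  n6 'c': a→7
  n7 'ca': c→8
  n8 'cac': b→9
  n9 'cacb': ·  [P2 ends]
  n10 'ad': d→11
  n11 'add': ·  [P3 ends]

BFS fail/out derivation:
  n1('a'): parent n0 fail=0; on 'a' 0 → fail=0;  out ∅∪∅=∅
  n5('b'): parent n0 fail=0; on 'b' 0 → fail=0;  out {1}∪∅={1}
  n6('c'): parent n0 fail=0; on 'c' 0 → fail=0;  out ∅∪∅=∅
  n2('aa'): parent n1 fail=0; on 'a' 0 → fail=1;  out ∅∪∅=∅
  n7('ca'): parent n6 fail=0; on 'a' 0 → fail=1;  out ∅∪∅=∅
  n10('ad'): parent n1 fail=0; on 'd' 0 → fail=0;  out ∅∪∅=∅
  n3('aad'): parent n2 fail=1; on 'd' 1 → fail=10;  out ∅∪∅=∅
  n8('cac'): parent n7 fail=1; on 'c' 1→0 → fail=6;  out ∅∪∅=∅
  n11('add'): parent n10 fail=0; on 'd' 0 → fail=0;  out {3}∪∅={3}
  n4('aadd'): parent n3 fail=10; on 'd' 10 → fail=11;  out {0}∪{3}={0,3}
  n9('cacb'): parent n8 fail=6; on 'b' 6→0 → fail=5;  out {2}∪{1}={1,2}

Scan:
pos 0 'b': at 5  ** P1@[0:0]
pos 1 'a': at 1 ·f
pos 2 'd': at 10
pos 3 'd': at 11  ** P3@[1:3]
pos 4 'a': at 1 ·f
pos 5 'a': at 2
pos 6 'd': at 3
pos 7 'd': at 4  ** P0@[4:7],P3@[5:7]
pos 8 'a': at 1 ·f
pos 9 'a': at 2
pos 10 'a': at 2 ·f
pos 11 'b': at 5 ·f  ** P1@[11:11]
pos 12 'a': at 1 ·f
pos 13 'c': at 6 ·f
pos 14 'a': at 7
pos 15 'c': at 8
pos 16 'b': at 9  ** P1@[16:16],P2@[13:16]
pos 17 'a': at 1 ·f
pos 18 'a': at 2
pos 19 'd': at 3
pos 20 'd': at 4  ** P0@[17:20],P3@[18:20]
pos 21 'c': at 6 ·f
pos 22 'a': at 7
pos 23 'a': at 2 ·f
pos 24 'a': at 2 ·f
pos 25 'd': at 3
pos 26 'd': at 4  ** P0@[23:26],P3@[24:26]
pos 27 'b': at 5 ·f  ** P1@[27:27]
pos 28 'c': at 6 ·f
pos 29 'd': at 0 ·f
pos 30 'b': at 5  ** P1@[30:30]
pos 31 'd': at 0 ·f
pos 32 'b': at 5  ** P1@[32:32]
pos 33 'b': at 5 ·f  ** P1@[33:33]
pos 34 'd': at 0 ·f
pos 35 'c': at 6
pos 36 'd': at 0 ·f
pos 37 'b': at 5  ** P1@[37:37]
pos 38 'c': at 6 ·f
pos 39 'c': at 6 ·f
pos 40 'a': at 7
pos 41 'c': at 8
pos 42 'b': at 9  ** P1@[42:42],P2@[39:42]
pos 43 'a': at 1 ·f
pos 44 'a': at 2
pos 45 'a': at 2 ·f
pos 46 'd': at 3
pos 47 'd': at 4  ** P0@[44:47],P3@[45:47]
pos 48 'a': at 1 ·f
pos 49 'a': at 2
pos 50 'd': at 3
pos 51 'd': at 4  ** P0@[48:51],P3@[49:51]
pos 52 'a': at 1 ·f
pos 53 'd': at 10
pos 54 'd': at 11  ** P3@[52:54]
pos 55 'b': at 5 ·f  ** P1@[55:55]
pos 56 'a': at 1 ·f
pos 57 'b': at 5 ·f  ** P1@[57:57]
pos 58 'a': at 1 ·f
pos 59 'b': at 5 ·f  ** P1@[59:59]
pos 60 'a': at 1 ·f
pos 61 'd': at 10
pos 62 'd': at 11  ** P3@[60:62]

Matches: [[0,1],[3,3],[7,0],[7,3],[11,1],[16,1],[16,2],[20,0],[20,3],[26,0],[26,3],[27,1],[30,1],[32,1],[33,1],[37,1],[42,1],[42,2],[47,0],[47,3],[51,0],[51,3],[54,3],[55,1],[57,1],[59,1],[62,3]]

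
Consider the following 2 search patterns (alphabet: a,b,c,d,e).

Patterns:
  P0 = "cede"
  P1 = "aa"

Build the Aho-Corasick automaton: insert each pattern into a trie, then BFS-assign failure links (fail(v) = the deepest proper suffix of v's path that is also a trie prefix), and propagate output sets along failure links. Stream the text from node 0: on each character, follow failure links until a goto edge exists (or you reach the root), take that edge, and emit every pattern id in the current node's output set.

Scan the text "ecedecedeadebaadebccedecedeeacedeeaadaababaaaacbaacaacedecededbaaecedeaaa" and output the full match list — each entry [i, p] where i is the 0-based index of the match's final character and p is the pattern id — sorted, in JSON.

Build automaton:
Trie nodes:
  n0 'ε': a→5 c→1
  n1 'c': e→2
  n2 'ce': d→3
  n3 'ced': e→4
  n4 'cede': ·  ←P0
  n5 'a': a→6
  n6 'aa': ·  ←P1

Failure links (BFS by depth):
  fail(1) 'c': from fail(0)=0 chase 'c': 0 ⇒ 0;  out=∅∪out(0)=∅
  fail(5) 'a': from fail(0)=0 chase 'a': 0 ⇒ 0;  out=∅∪out(0)=∅
  fail(2) 'ce': from fail(1)=0 chase 'e': 0 ⇒ 0;  out=∅∪out(0)=∅
  fail(6) 'aa': from fail(5)=0 chase 'a': 0 ⇒ 5;  out={1}∪out(5)={1}
  fail(3) 'ced': from fail(2)=0 chase 'd': 0 ⇒ 0;  out=∅∪out(0)=∅
  fail(4) 'cede': from fail(3)=0 chase 'e': 0 ⇒ 0;  out={0}∪out(0)={0}

Text stream:
i=0 'e': node 0→0
i=1 'c': node 0→1
i=2 'e': node 1→2
i=3 'd': node 2→3
i=4 'e': node 3→4  ** P0@[1:4]
i=5 'c': node 4→1 ·f
i=6 'e': node 1→2
i=7 'd': node 2→3
i=8 'e': node 3→4  ** P0@[5:8]
i=9 'a': node 4→5 ·f
i=10 'd': node 5→0 ·f
i=11 'e': node 0→0
i=12 'b': node 0→0
i=13 'a': node 0→5
i=14 'a': node 5→6  ** P1@[13:14]
i=15 'd': node 6→0 ·f
i=16 'e': node 0→0
i=17 'b': node 0→0
i=18 'c': node 0→1
i=19 'c': node 1→1 ·f
i=20 'e': node 1→2
i=21 'd': node 2→3
i=22 'e': node 3→4  ** P0@[19:22]
i=23 'c': node 4→1 ·f
i=24 'e': node 1→2
i=25 'd': node 2→3
i=26 'e': node 3→4  ** P0@[23:26]
i=27 'e': node 4→0 ·f
i=28 'a': node 0→5
i=29 'c': node 5→1 ·f
i=30 'e': node 1→2
i=31 'd': node 2→3
i=32 'e': node 3→4  ** P0@[29:32]
i=33 'e': node 4→0 ·f
i=34 'a': node 0→5
i=35 'a': node 5→6  ** P1@[34:35]
i=36 'd': node 6→0 ·f
i=37 'a': node 0→5
i=38 'a': node 5→6  ** P1@[37:38]
i=39 'b': node 6→0 ·f
i=40 'a': node 0→5
i=41 'b': node 5→0 ·f
i=42 'a': node 0→5
i=43 'a': node 5→6  ** P1@[42:43]
i=44 'a': node 6→6 ·f  ** P1@[43:44]
i=45 'a': node 6→6 ·f  ** P1@[44:45]
i=46 'c': node 6→1 ·f
i=47 'b': node 1→0 ·f
i=48 'a': node 0→5
i=49 'a': node 5→6  ** P1@[48:49]
i=50 'c': node 6→1 ·f
i=51 'a': node 1→5 ·f
i=52 'a': node 5→6  ** P1@[51:52]
i=53 'c': node 6→1 ·f
i=54 'e': node 1→2
i=55 'd': node 2→3
i=56 'e': node 3→4  ** P0@[53:56]
i=57 'c': node 4→1 ·f
i=58 'e': node 1→2
i=59 'd': node 2→3
i=60 'e': node 3→4  ** P0@[57:60]
i=61 'd': node 4→0 ·f
i=62 'b': node 0→0
i=63 'a': node 0→5
i=64 'a': node 5→6  ** P1@[63:64]
i=65 'e': node 6→0 ·f
i=66 'c': node 0→1
i=67 'e': node 1→2
i=68 'd': node 2→3
i=69 'e': node 3→4  ** P0@[66:69]
i=70 'a': node 4→5 ·f
i=71 'a': node 5→6  ** P1@[70:71]
i=72 'a': node 6→6 ·f  ** P1@[71:72]

Result: [[4,0],[8,0],[14,1],[22,0],[26,0],[32,0],[35,1],[38,1],[43,1],[44,1],[45,1],[49,1],[52,1],[56,0],[60,0],[64,1],[69,0],[71,1],[72,1]]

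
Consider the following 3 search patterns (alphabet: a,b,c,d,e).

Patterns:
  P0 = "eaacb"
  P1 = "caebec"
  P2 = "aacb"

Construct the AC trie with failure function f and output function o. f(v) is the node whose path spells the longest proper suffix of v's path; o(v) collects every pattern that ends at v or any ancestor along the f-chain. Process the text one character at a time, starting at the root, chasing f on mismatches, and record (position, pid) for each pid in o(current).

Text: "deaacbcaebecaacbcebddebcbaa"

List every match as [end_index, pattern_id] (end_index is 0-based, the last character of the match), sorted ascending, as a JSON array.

Build:
Trie (insert patterns):
  n0 'ε': a→12 c→6 e→1
  n1 'e': a→2
  n2 'ea': a→3
  n3 'eaa': c→4
  n4 'eaac': b→5
  n5 'eaacb': ·  ←P0
  n6 'c': a→7
  n7 'ca': e→8
  n8 'cae': b→9
  n9 'caeb': e→10
  n10 'caebe': c→11
  n11 'caebec': ·  ←P1
  n12 'a': a→13
  n13 'aa': c→14
  n14 'aac': b→15
  n15 'aacb': ·  ←P2

Failure links (BFS by depth):
  n1('e'): parent n0 fail=0; on 'e' 0 → fail=0;  out ∅∪∅=∅
  n6('c'): parent n0 fail=0; on 'c' 0 → fail=0;  out ∅∪∅=∅
  n12('a'): parent n0 fail=0; on 'a' 0 → fail=0;  out ∅∪∅=∅
  n2('ea'): parent n1 fail=0; on 'a' 0 → fail=12;  out ∅∪∅=∅
  n7('ca'): parent n6 fail=0; on 'a' 0 → fail=12;  out ∅∪∅=∅
  n13('aa'): parent n12 fail=0; on 'a' 0 → fail=12;  out ∅∪∅=∅
  n3('eaa'): parent n2 fail=12; on 'a' 12 → fail=13;  out ∅∪∅=∅
  n8('cae'): parent n7 fail=12; on 'e' 12→0 → fail=1;  out ∅∪∅=∅
  n14('aac'): parent n13 fail=12; on 'c' 12→0 → fail=6;  out ∅∪∅=∅
  n4('eaac'): parent n3 fail=13; on 'c' 13 → fail=14;  out ∅∪∅=∅
  n9('caeb'): parent n8 fail=1; on 'b' 1→0 → fail=0;  out ∅∪∅=∅
  n15('aacb'): parent n14 fail=6; on 'b' 6→0 → fail=0;  out {2}∪∅={2}
  n5('eaacb'): parent n4 fail=14; on 'b' 14 → fail=15;  out {0}∪{2}={0,2}
  n10('caebe'): parent n9 fail=0; on 'e' 0 → fail=1;  out ∅∪∅=∅
  n11('caebec'): parent n10 fail=1; on 'c' 1→0 → fail=6;  out {1}∪∅={1}

Run:
i=0 'd': node 0→0
i=1 'e': node 0→1
i=2 'a': node 1→2
i=3 'a': node 2→3
i=4 'c': node 3→4
i=5 'b': node 4→5  emit P0@[1:5],P2@[2:5]
i=6 'c': node 5→6 ·f
i=7 'a': node 6→7
i=8 'e': node 7→8
i=9 'b': node 8→9
i=10 'e': node 9→10
i=11 'c': node 10→11  emit P1@[6:11]
i=12 'a': node 11→7 ·f
i=13 'a': node 7→13 ·f
i=14 'c': node 13→14
i=15 'b': node 14→15  emit P2@[12:15]
i=16 'c': node 15→6 ·f
i=17 'e': node 6→1 ·f
i=18 'b': node 1→0 ·f
i=19 'd': node 0→0
i=20 'd': node 0→0
i=21 'e': node 0→1
i=22 'b': node 1→0 ·f
i=23 'c': node 0→6
i=24 'b': node 6→0 ·f
i=25 'a': node 0→12
i=26 'a': node 12→13

All matches (sorted): [[5,0],[5,2],[11,1],[15,2]]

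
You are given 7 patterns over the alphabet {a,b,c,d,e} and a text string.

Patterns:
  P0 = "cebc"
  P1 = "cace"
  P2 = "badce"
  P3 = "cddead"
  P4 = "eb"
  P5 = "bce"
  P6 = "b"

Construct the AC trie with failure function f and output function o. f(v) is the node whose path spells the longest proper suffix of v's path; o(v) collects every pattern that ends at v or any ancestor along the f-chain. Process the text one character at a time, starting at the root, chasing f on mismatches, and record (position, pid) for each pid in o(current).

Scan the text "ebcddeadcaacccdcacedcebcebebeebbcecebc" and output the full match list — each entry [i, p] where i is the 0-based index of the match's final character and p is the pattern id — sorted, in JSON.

Build automaton:
Trie (insert patterns):
  n0 'ε': b→8 c→1 e→18
  n1 'c': a→5 d→13 e→2
  n2 'ce': b→3
  n3 'ceb': c→4
  n4 'cebc': ·  ←P0
  n5 'ca': c→6
  n6 'cac': e→7
  n7 'cace': ·  ←P1
  n8 'b': a→9 c→20  ←P6
  n9 'ba': d→10
  n10 'bad': c→11
  n11 'badc': e→12
  n12 'badce': ·  ←P2
  n13 'cd': d→14
  n14 'cdd': e→15
  n15 'cdde': a→16
  n16 'cddea': d→17
  n17 'cddead': ·  ←P3
  n18 'e': b→19
  n19 'eb': ·  ←P4
  n20 'bc': e→21
  n21 'bce': ·  ←P5

Failure links (BFS by depth):
  n1('c'): parent n0 fail=0; on 'c' 0 → fail=0;  out ∅∪∅=∅
  n8('b'): parent n0 fail=0; on 'b' 0 → fail=0;  out {6}∪∅={6}
  n18('e'): parent n0 fail=0; on 'e' 0 → fail=0;  out ∅∪∅=∅
  n2('ce'): parent n1 fail=0; on 'e' 0 → fail=18;  out ∅∪∅=∅
  n5('ca'): parent n1 fail=0; on 'a' 0 → fail=0;  out ∅∪∅=∅
  n9('ba'): parent n8 fail=0; on 'a' 0 → fail=0;  out ∅∪∅=∅
  n13('cd'): parent n1 fail=0; on 'd' 0 → fail=0;  out ∅∪∅=∅
  n19('eb'): parent n18 fail=0; on 'b' 0 → fail=8;  out {4}∪{6}={4,6}
  n20('bc'): parent n8 fail=0; on 'c' 0 → fail=1;  out ∅∪∅=∅
  n3('ceb'): parent n2 fail=18; on 'b' 18 → fail=19;  out ∅∪{4,6}={4,6}
  n6('cac'): parent n5 fail=0; on 'c' 0 → fail=1;  out ∅∪∅=∅
  n10('bad'): parent n9 fail=0; on 'd' 0 → fail=0;  out ∅∪∅=∅
  n14('cdd'): parent n13 fail=0; on 'd' 0 → fail=0;  out ∅∪∅=∅
  n21('bce'): parent n20 fail=1; on 'e' 1 → fail=2;  out {5}∪∅={5}
  n4('cebc'): parent n3 fail=19; on 'c' 19→8 → fail=20;  out {0}∪∅={0}
  n7('cace'): parent n6 fail=1; on 'e' 1 → fail=2;  out {1}∪∅={1}
  n11('badc'): parent n10 fail=0; on 'c' 0 → fail=1;  out ∅∪∅=∅
  n15('cdde'): parent n14 fail=0; on 'e' 0 → fail=18;  out ∅∪∅=∅
  n12('badce'): parent n11 fail=1; on 'e' 1 → fail=2;  out {2}∪∅={2}
  n16('cddea'): parent n15 fail=18; on 'a' 18→0 → fail=0;  out ∅∪∅=∅
  n17('cddead'): parent n16 fail=0; on 'd' 0 → fail=0;  out {3}∪∅={3}

Run:
pos 0 'e': at 18
pos 1 'b': at 19  ** P4@[0:1],P6@[1:1]
pos 2 'c': at 20 ·f
pos 3 'd': at 13 ·f
pos 4 'd': at 14
pos 5 'e': at 15
pos 6 'a': at 16
pos 7 'd': at 17  ** P3@[2:7]
pos 8 'c': at 1 ·f
pos 9 'a': at 5
pos 10 'a': at 0 ·f
pos 11 'c': at 1
pos 12 'c': at 1 ·f
pos 13 'c': at 1 ·f
pos 14 'd': at 13
pos 15 'c': at 1 ·f
pos 16 'a': at 5
pos 17 'c': at 6
pos 18 'e': at 7  ** P1@[15:18]
pos 19 'd': at 0 ·f
pos 20 'c': at 1
pos 21 'e': at 2
pos 22 'b': at 3  ** P4@[21:22],P6@[22:22]
pos 23 'c': at 4  ** P0@[20:23]
pos 24 'e': at 21 ·f  ** P5@[22:24]
pos 25 'b': at 3 ·f  ** P4@[24:25],P6@[25:25]
pos 26 'e': at 18 ·f
pos 27 'b': at 19  ** P4@[26:27],P6@[27:27]
pos 28 'e': at 18 ·f
pos 29 'e': at 18 ·f
pos 30 'b': at 19  ** P4@[29:30],P6@[30:30]
pos 31 'b': at 8 ·f  ** P6@[31:31]
pos 32 'c': at 20
pos 33 'e': at 21  ** P5@[31:33]
pos 34 'c': at 1 ·f
pos 35 'e': at 2
pos 36 'b': at 3  ** P4@[35:36],P6@[36:36]
pos 37 'c': at 4  ** P0@[34:37]

All matches (sorted): [[1,4],[1,6],[7,3],[18,1],[22,4],[22,6],[23,0],[24,5],[25,4],[25,6],[27,4],[27,6],[30,4],[30,6],[31,6],[33,5],[36,4],[36,6],[37,0]]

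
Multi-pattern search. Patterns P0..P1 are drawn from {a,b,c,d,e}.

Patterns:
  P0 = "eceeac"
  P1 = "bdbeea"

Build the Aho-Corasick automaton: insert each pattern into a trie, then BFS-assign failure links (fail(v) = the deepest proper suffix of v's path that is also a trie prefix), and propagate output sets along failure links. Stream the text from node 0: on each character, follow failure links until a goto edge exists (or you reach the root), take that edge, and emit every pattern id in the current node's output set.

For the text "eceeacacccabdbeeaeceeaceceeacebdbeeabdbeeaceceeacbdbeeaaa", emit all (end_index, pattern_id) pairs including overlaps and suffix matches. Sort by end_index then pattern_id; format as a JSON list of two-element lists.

Build:
Trie nodes:
  0='ε' goto b→7 e→1
  1='e' goto c→2
  2='ec' goto e→3
  3='ece' goto e→4
  4='ecee' goto a→5
  5='eceea' goto c→6
  6='eceeac' goto ·  ←P0
  7='b' goto d→8
  8='bd' goto b→9
  9='bdb' goto e→10
  10='bdbe' goto e→11
  11='bdbee' goto a→12
  12='bdbeea' goto ·  ←P1

Failure links (BFS by depth):
  n1('e'): parent n0 fail=0; on 'e' 0 → fail=0;  out ∅∪∅=∅
  n7('b'): parent n0 fail=0; on 'b' 0 → fail=0;  out ∅∪∅=∅
  n2('ec'): parent n1 fail=0; on 'c' 0 → fail=0;  out ∅∪∅=∅
  n8('bd'): parent n7 fail=0; on 'd' 0 → fail=0;  out ∅∪∅=∅
  n3('ece'): parent n2 fail=0; on 'e' 0 → fail=1;  out ∅∪∅=∅
  n9('bdb'): parent n8 fail=0; on 'b' 0 → fail=7;  out ∅∪∅=∅
  n4('ecee'): parent n3 fail=1; on 'e' 1→0 → fail=1;  out ∅∪∅=∅
  n10('bdbe'): parent n9 fail=7; on 'e' 7→0 → fail=1;  out ∅∪∅=∅
  n5('eceea'): parent n4 fail=1; on 'a' 1→0 → fail=0;  out ∅∪∅=∅
  n11('bdbee'): parent n10 fail=1; on 'e' 1→0 → fail=1;  out ∅∪∅=∅
  n6('eceeac'): parent n5 fail=0; on 'c' 0 → fail=0;  out {0}∪∅={0}
  n12('bdbeea'): parent n11 fail=1; on 'a' 1→0 → fail=0;  out {1}∪∅={1}

Run:
pos 0 'e': at 1
pos 1 'c': at 2
pos 2 'e': at 3
pos 3 'e': at 4
pos 4 'a': at 5
pos 5 'c': at 6  ** P0@[0:5]
pos 6 'a': at 0 ·f
pos 7 'c': at 0
pos 8 'c': at 0
pos 9 'c': at 0
pos 10 'a': at 0
pos 11 'b': at 7
pos 12 'd': at 8
pos 13 'b': at 9
pos 14 'e': at 10
pos 15 'e': at 11
pos 16 'a': at 12  ** P1@[11:16]
pos 17 'e': at 1 ·f
pos 18 'c': at 2
pos 19 'e': at 3
pos 20 'e': at 4
pos 21 'a': at 5
pos 22 'c': at 6  ** P0@[17:22]
pos 23 'e': at 1 ·f
pos 24 'c': at 2
pos 25 'e': at 3
pos 26 'e': at 4
pos 27 'a': at 5
pos 28 'c': at 6  ** P0@[23:28]
pos 29 'e': at 1 ·f
pos 30 'b': at 7 ·f
pos 31 'd': at 8
pos 32 'b': at 9
pos 33 'e': at 10
pos 34 'e': at 11
pos 35 'a': at 12  ** P1@[30:35]
pos 36 'b': at 7 ·f
pos 37 'd': at 8
pos 38 'b': at 9
pos 39 'e': at 10
pos 40 'e': at 11
pos 41 'a': at 12  ** P1@[36:41]
pos 42 'c': at 0 ·f
pos 43 'e': at 1
pos 44 'c': at 2
pos 45 'e': at 3
pos 46 'e': at 4
pos 47 'a': at 5
pos 48 'c': at 6  ** P0@[43:48]
pos 49 'b': at 7 ·f
pos 50 'd': at 8
pos 51 'b': at 9
pos 52 'e': at 10
pos 53 'e': at 11
pos 54 'a': at 12  ** P1@[49:54]
pos 55 'a': at 0 ·f
pos 56 'a': at 0

Result: [[5,0],[16,1],[22,0],[28,0],[35,1],[41,1],[48,0],[54,1]]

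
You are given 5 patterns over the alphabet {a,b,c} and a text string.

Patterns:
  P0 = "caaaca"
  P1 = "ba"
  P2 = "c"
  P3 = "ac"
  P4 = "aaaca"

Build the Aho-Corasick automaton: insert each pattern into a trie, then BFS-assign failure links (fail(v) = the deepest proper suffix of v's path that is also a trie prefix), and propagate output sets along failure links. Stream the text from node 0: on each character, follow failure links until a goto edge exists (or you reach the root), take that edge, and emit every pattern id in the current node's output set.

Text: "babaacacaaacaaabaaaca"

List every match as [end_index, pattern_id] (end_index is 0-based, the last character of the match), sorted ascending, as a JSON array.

Build:
Trie nodes:
  0='ε' goto a→9 b→7 c→1
  1='c' goto a→2  [P2 ends]
  2='ca' goto a→3
  3='caa' goto a→4
  4='caaa' goto c→5
  5='caaac' goto a→6
  6='caaaca' goto ·  [P0 ends]
  7='b' goto a→8
  8='ba' goto ·  [P1 ends]
  9='a' goto a→11 c→10
  10='ac' goto ·  [P3 ends]
  11='aa' goto a→12
  12='aaa' goto c→13
  13='aaac' goto a→14
  14='aaaca' goto ·  [P4 ends]

BFS fail/out derivation:
  n1('c'): parent n0 fail=0; on 'c' 0 → fail=0;  out {2}∪∅={2}
  n7('b'): parent n0 fail=0; on 'b' 0 → fail=0;  out ∅∪∅=∅
  n9('a'): parent n0 fail=0; on 'a' 0 → fail=0;  out ∅∪∅=∅
  n2('ca'): parent n1 fail=0; on 'a' 0 → fail=9;  out ∅∪∅=∅
  n8('ba'): parent n7 fail=0; on 'a' 0 → fail=9;  out {1}∪∅={1}
  n10('ac'): parent n9 fail=0; on 'c' 0 → fail=1;  out {3}∪{2}={2,3}
  n11('aa'): parent n9 fail=0; on 'a' 0 → fail=9;  out ∅∪∅=∅
  n3('caa'): parent n2 fail=9; on 'a' 9 → fail=11;  out ∅∪∅=∅
  n12('aaa'): parent n11 fail=9; on 'a' 9 → fail=11;  out ∅∪∅=∅
  n4('caaa'): parent n3 fail=11; on 'a' 11 → fail=12;  out ∅∪∅=∅
  n13('aaac'): parent n12 fail=11; on 'c' 11→9 → fail=10;  out ∅∪{2,3}={2,3}
  n5('caaac'): parent n4 fail=12; on 'c' 12 → fail=13;  out ∅∪{2,3}={2,3}
  n14('aaaca'): parent n13 fail=10; on 'a' 10→1 → fail=2;  out {4}∪∅={4}
  n6('caaaca'): parent n5 fail=13; on 'a' 13 → fail=14;  out {0}∪{4}={0,4}

Text stream:
i=0 'b': node 0→7
i=1 'a': node 7→8  emit P1@[0:1]
i=2 'b': node 8→7 ·f
i=3 'a': node 7→8  emit P1@[2:3]
i=4 'a': node 8→11 ·f
i=5 'c': node 11→10 ·f  emit P2@[5:5],P3@[4:5]
i=6 'a': node 10→2 ·f
i=7 'c': node 2→10 ·f  emit P2@[7:7],P3@[6:7]
i=8 'a': node 10→2 ·f
i=9 'a': node 2→3
i=10 'a': node 3→4
i=11 'c': node 4→5  emit P2@[11:11],P3@[10:11]
i=12 'a': node 5→6  emit P0@[7:12],P4@[8:12]
i=13 'a': node 6→3 ·f
i=14 'a': node 3→4
i=15 'b': node 4→7 ·f
i=16 'a': node 7→8  emit P1@[15:16]
i=17 'a': node 8→11 ·f
i=18 'a': node 11→12
i=19 'c': node 12→13  emit P2@[19:19],P3@[18:19]
i=20 'a': node 13→14  emit P4@[16:20]

Result: [[1,1],[3,1],[5,2],[5,3],[7,2],[7,3],[11,2],[11,3],[12,0],[12,4],[16,1],[19,2],[19,3],[20,4]]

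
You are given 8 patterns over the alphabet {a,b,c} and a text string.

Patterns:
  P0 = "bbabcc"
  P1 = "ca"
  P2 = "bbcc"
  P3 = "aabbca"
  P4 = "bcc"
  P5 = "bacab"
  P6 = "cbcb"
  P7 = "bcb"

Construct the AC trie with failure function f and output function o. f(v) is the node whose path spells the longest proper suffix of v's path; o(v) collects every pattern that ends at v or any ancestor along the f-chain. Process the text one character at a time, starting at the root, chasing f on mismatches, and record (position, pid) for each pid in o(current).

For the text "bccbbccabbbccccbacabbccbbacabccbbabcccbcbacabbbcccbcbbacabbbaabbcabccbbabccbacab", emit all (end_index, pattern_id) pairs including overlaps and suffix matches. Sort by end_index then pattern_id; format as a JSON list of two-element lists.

Construct AC machine:
Trie (insert patterns):
  n0 'ε': a→11 b→1 c→7
  n1 'b': a→19 b→2 c→17
  n2 'bb': a→3 c→9
  n3 'bba': b→4
  n4 'bbab': c→5
  n5 'bbabc': c→6
  n6 'bbabcc': ·  [P0 ends]
  n7 'c': a→8 b→23
  n8 'ca': ·  [P1 ends]
  n9 'bbc': c→10
  n10 'bbcc': ·  [P2 ends]
  n11 'a': a→12
  n12 'aa': b→13
  n13 'aab': b→14
  n14 'aabb': c→15
  n15 'aabbc': a→16
  n16 'aabbca': ·  [P3 ends]
  n17 'bc': b→26 c→18
  n18 'bcc': ·  [P4 ends]
  n19 'ba': c→20
  n20 'bac': a→21
  n21 'baca': b→22
  n22 'bacab': ·  [P5 ends]
  n23 'cb': c→24
  n24 'cbc': b→25
  n25 'cbcb': ·  [P6 ends]
  n26 'bcb': ·  [P7 ends]

BFS fail/out derivation:
  n1('b'): parent n0 fail=0; on 'b' 0 → fail=0;  out ∅∪∅=∅
  n7('c'): parent n0 fail=0; on 'c' 0 → fail=0;  out ∅∪∅=∅
  n11('a'): parent n0 fail=0; on 'a' 0 → fail=0;  out ∅∪∅=∅
  n2('bb'): parent n1 fail=0; on 'b' 0 → fail=1;  out ∅∪∅=∅
  n8('ca'): parent n7 fail=0; on 'a' 0 → fail=11;  out {1}∪∅={1}
  n12('aa'): parent n11 fail=0; on 'a' 0 → fail=11;  out ∅∪∅=∅
  n17('bc'): parent n1 fail=0; on 'c' 0 → fail=7;  out ∅∪∅=∅
  n19('ba'): parent n1 fail=0; on 'a' 0 → fail=11;  out ∅∪∅=∅
  n23('cb'): parent n7 fail=0; on 'b' 0 → fail=1;  out ∅∪∅=∅
  n3('bba'): parent n2 fail=1; on 'a' 1 → fail=19;  out ∅∪∅=∅
  n9('bbc'): parent n2 fail=1; on 'c' 1 → fail=17;  out ∅∪∅=∅
  n13('aab'): parent n12 fail=11; on 'b' 11→0 → fail=1;  out ∅∪∅=∅
  n18('bcc'): parent n17 fail=7; on 'c' 7→0 → fail=7;  out {4}∪∅={4}
  n20('bac'): parent n19 fail=11; on 'c' 11→0 → fail=7;  out ∅∪∅=∅
  n24('cbc'): parent n23 fail=1; on 'c' 1 → fail=17;  out ∅∪∅=∅
  n26('bcb'): parent n17 fail=7; on 'b' 7 → fail=23;  out {7}∪∅={7}
  n4('bbab'): parent n3 fail=19; on 'b' 19→11→0 → fail=1;  out ∅∪∅=∅
  n10('bbcc'): parent n9 fail=17; on 'c' 17 → fail=18;  out {2}∪{4}={2,4}
  n14('aabb'): parent n13 fail=1; on 'b' 1 → fail=2;  out ∅∪∅=∅
  n21('baca'): parent n20 fail=7; on 'a' 7 → fail=8;  out ∅∪{1}={1}
  n25('cbcb'): parent n24 fail=17; on 'b' 17 → fail=26;  out {6}∪{7}={6,7}
  n5('bbabc'): parent n4 fail=1; on 'c' 1 → fail=17;  out ∅∪∅=∅
  n15('aabbc'): parent n14 fail=2; on 'c' 2 → fail=9;  out ∅∪∅=∅
  n22('bacab'): parent n21 fail=8; on 'b' 8→11→0 → fail=1;  out {5}∪∅={5}
  n6('bbabcc'): parent n5 fail=17; on 'c' 17 → fail=18;  out {0}∪{4}={0,4}
  n16('aabbca'): parent n15 fail=9; on 'a' 9→17→7 → fail=8;  out {3}∪{1}={1,3}

Text stream:
i=0 'b': node 0→1
i=1 'c': node 1→17
i=2 'c': node 17→18  emit P4@[0:2]
i=3 'b': node 18→23 (fail-walked)
i=4 'b': node 23→2 (fail-walked)
i=5 'c': node 2→9
i=6 'c': node 9→10  emit P2@[3:6],P4@[4:6]
i=7 'a': node 10→8 (fail-walked)  emit P1@[6:7]
i=8 'b': node 8→1 (fail-walked)
i=9 'b': node 1→2
i=10 'b': node 2→2 (fail-walked)
i=11 'c': node 2→9
i=12 'c': node 9→10  emit P2@[9:12],P4@[10:12]
i=13 'c': node 10→7 (fail-walked)
i=14 'c': node 7→7 (fail-walked)
i=15 'b': node 7→23
i=16 'a': node 23→19 (fail-walked)
i=17 'c': node 19→20
i=18 'a': node 20→21  emit P1@[17:18]
i=19 'b': node 21→22  emit P5@[15:19]
i=20 'b': node 22→2 (fail-walked)
i=21 'c': node 2→9
i=22 'c': node 9→10  emit P2@[19:22],P4@[20:22]
i=23 'b': node 10→23 (fail-walked)
i=24 'b': node 23→2 (fail-walked)
i=25 'a': node 2→3
i=26 'c': node 3→20 (fail-walked)
i=27 'a': node 20→21  emit P1@[26:27]
i=28 'b': node 21→22  emit P5@[24:28]
i=29 'c': node 22→17 (fail-walked)
i=30 'c': node 17→18  emit P4@[28:30]
i=31 'b': node 18→23 (fail-walked)
i=32 'b': node 23→2 (fail-walked)
i=33 'a': node 2→3
i=34 'b': node 3→4
i=35 'c': node 4→5
i=36 'c': node 5→6  emit P0@[31:36],P4@[34:36]
i=37 'c': node 6→7 (fail-walked)
i=38 'b': node 7→23
i=39 'c': node 23→24
i=40 'b': node 24→25  emit P6@[37:40],P7@[38:40]
i=41 'a': node 25→19 (fail-walked)
i=42 'c': node 19→20
i=43 'a': node 20→21  emit P1@[42:43]
i=44 'b': node 21→22  emit P5@[40:44]
i=45 'b': node 22→2 (fail-walked)
i=46 'b': node 2→2 (fail-walked)
i=47 'c': node 2→9
i=48 'c': node 9→10  emit P2@[45:48],P4@[46:48]
i=49 'c': node 10→7 (fail-walked)
i=50 'b': node 7→23
i=51 'c': node 23→24
i=52 'b': node 24→25  emit P6@[49:52],P7@[50:52]
i=53 'b': node 25→2 (fail-walked)
i=54 'a': node 2→3
i=55 'c': node 3→20 (fail-walked)
i=56 'a': node 20→21  emit P1@[55:56]
i=57 'b': node 21→22  emit P5@[53:57]
i=58 'b': node 22→2 (fail-walked)
i=59 'b': node 2→2 (fail-walked)
i=60 'a': node 2→3
i=61 'a': node 3→12 (fail-walked)
i=62 'b': node 12→13
i=63 'b': node 13→14
i=64 'c': node 14→15
i=65 'a': node 15→16  emit P1@[64:65],P3@[60:65]
i=66 'b': node 16→1 (fail-walked)
i=67 'c': node 1→17
i=68 'c': node 17→18  emit P4@[66:68]
i=69 'b': node 18→23 (fail-walked)
i=70 'b': node 23→2 (fail-walked)
i=71 'a': node 2→3
i=72 'b': node 3→4
i=73 'c': node 4→5
i=74 'c': node 5→6  emit P0@[69:74],P4@[72:74]
i=75 'b': node 6→23 (fail-walked)
i=76 'a': node 23→19 (fail-walked)
i=77 'c': node 19→20
i=78 'a': node 20→21  emit P1@[77:78]
i=79 'b': node 21→22  emit P5@[75:79]

Matches: [[2,4],[6,2],[6,4],[7,1],[12,2],[12,4],[18,1],[19,5],[22,2],[22,4],[27,1],[28,5],[30,4],[36,0],[36,4],[40,6],[40,7],[43,1],[44,5],[48,2],[48,4],[52,6],[52,7],[56,1],[57,5],[65,1],[65,3],[68,4],[74,0],[74,4],[78,1],[79,5]]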